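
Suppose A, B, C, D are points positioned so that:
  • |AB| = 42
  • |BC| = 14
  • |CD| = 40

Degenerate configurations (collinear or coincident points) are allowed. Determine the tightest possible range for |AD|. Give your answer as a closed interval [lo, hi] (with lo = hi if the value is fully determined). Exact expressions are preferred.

|AD| ∈ [0, 96]  (≈ [0.0000, 96.0000])

|AB| ∈ {42}
|BC| ∈ {14}
|CD| ∈ {40}
|AC| ∈ [28, 56]
|BD| ∈ [26, 54]
|AD| ∈ [0, 96]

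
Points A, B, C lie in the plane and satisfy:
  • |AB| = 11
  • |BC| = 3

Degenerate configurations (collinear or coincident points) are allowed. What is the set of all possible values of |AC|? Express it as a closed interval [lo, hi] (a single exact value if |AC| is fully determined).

|AB| ∈ {11}
|BC| ∈ {3}
|AC| ∈ [8, 14]

|AC| ∈ [8, 14]  (≈ [8.0000, 14.0000])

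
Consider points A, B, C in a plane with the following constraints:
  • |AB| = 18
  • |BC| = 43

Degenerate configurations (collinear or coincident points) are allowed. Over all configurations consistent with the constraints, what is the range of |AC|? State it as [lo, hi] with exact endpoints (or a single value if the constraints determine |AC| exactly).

|AB| ∈ {18}
|BC| ∈ {43}
|AC| ∈ [25, 61]

|AC| ∈ [25, 61]  (≈ [25.0000, 61.0000])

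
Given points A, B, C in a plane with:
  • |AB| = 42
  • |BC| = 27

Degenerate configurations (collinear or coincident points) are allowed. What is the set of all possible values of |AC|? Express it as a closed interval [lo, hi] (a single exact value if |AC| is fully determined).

|AC| ∈ [15, 69]  (≈ [15.0000, 69.0000])

|AB| ∈ {42}
|BC| ∈ {27}
|AC| ∈ [15, 69]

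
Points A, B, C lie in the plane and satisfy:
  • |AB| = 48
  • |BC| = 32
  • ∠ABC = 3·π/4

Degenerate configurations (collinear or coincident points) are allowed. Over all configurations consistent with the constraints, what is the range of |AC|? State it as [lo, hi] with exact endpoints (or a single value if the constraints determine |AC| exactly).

|AC| = 16·√(6·√(2) + 13)  (≈ 74.1635)

|AB| ∈ {48}
|BC| ∈ {32}
|AC| ∈ {16·√(6·√(2) + 13)}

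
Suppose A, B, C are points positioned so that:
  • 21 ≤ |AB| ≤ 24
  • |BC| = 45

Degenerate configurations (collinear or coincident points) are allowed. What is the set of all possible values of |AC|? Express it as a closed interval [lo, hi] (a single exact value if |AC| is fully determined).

|AB| ∈ [21, 24]
|BC| ∈ {45}
|AC| ∈ [21, 69]

|AC| ∈ [21, 69]  (≈ [21.0000, 69.0000])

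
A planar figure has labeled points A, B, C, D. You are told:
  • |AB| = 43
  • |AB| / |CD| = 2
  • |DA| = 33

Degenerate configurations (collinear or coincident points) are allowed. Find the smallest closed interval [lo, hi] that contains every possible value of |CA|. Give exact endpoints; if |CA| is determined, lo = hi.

|CA| ∈ [23/2, 109/2]  (≈ [11.5000, 54.5000])

|AB| ∈ {43}
|AD| ∈ {33}
|CD| ∈ {43/2}
|BD| ∈ [10, 76]
|AC| ∈ [23/2, 109/2]
|BC| ∈ [0, 195/2]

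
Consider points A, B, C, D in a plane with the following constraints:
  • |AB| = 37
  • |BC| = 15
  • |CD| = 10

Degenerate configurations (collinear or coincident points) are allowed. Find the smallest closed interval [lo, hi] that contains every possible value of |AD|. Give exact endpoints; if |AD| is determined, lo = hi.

|AD| ∈ [12, 62]  (≈ [12.0000, 62.0000])

|AB| ∈ {37}
|BC| ∈ {15}
|CD| ∈ {10}
|AC| ∈ [22, 52]
|BD| ∈ [5, 25]
|AD| ∈ [12, 62]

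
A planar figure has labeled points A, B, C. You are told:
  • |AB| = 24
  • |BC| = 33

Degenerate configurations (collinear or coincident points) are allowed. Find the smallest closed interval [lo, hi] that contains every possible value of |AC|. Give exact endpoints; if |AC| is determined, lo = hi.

|AC| ∈ [9, 57]  (≈ [9.0000, 57.0000])

|AB| ∈ {24}
|BC| ∈ {33}
|AC| ∈ [9, 57]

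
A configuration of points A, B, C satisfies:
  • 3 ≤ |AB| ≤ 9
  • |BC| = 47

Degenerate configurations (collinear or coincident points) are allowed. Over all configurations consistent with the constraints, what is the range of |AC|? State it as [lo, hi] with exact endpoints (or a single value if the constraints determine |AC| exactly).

|AB| ∈ [3, 9]
|BC| ∈ {47}
|AC| ∈ [38, 56]

|AC| ∈ [38, 56]  (≈ [38.0000, 56.0000])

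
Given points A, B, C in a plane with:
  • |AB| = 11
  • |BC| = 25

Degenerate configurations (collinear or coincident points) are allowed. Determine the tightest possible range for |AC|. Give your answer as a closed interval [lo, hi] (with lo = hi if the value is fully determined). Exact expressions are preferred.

|AB| ∈ {11}
|BC| ∈ {25}
|AC| ∈ [14, 36]

|AC| ∈ [14, 36]  (≈ [14.0000, 36.0000])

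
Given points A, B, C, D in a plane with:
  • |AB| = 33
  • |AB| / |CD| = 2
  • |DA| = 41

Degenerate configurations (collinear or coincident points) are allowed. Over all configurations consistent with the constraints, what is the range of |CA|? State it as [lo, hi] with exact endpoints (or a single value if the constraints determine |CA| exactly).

|AB| ∈ {33}
|AD| ∈ {41}
|CD| ∈ {33/2}
|BD| ∈ [8, 74]
|AC| ∈ [49/2, 115/2]
|BC| ∈ [0, 181/2]

|CA| ∈ [49/2, 115/2]  (≈ [24.5000, 57.5000])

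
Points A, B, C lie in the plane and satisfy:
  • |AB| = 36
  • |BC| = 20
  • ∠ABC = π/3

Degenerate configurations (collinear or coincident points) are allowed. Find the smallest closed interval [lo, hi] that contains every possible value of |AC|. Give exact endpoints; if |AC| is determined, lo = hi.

|AB| ∈ {36}
|BC| ∈ {20}
|AC| ∈ {4·√(61)}

|AC| = 4·√(61)  (≈ 31.2410)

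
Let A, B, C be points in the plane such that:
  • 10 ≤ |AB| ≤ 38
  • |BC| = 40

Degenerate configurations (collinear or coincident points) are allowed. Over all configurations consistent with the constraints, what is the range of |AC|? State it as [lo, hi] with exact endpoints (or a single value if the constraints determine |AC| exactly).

|AC| ∈ [2, 78]  (≈ [2.0000, 78.0000])

|AB| ∈ [10, 38]
|BC| ∈ {40}
|AC| ∈ [2, 78]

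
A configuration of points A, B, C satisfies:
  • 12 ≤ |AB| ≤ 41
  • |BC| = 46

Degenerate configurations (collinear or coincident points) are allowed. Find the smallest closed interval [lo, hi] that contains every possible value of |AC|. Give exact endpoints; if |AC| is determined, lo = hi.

|AC| ∈ [5, 87]  (≈ [5.0000, 87.0000])

|AB| ∈ [12, 41]
|BC| ∈ {46}
|AC| ∈ [5, 87]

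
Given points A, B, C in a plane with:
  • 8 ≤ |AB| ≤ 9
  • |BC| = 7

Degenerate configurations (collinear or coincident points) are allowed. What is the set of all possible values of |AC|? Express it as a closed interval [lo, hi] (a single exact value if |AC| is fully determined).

|AB| ∈ [8, 9]
|BC| ∈ {7}
|AC| ∈ [1, 16]

|AC| ∈ [1, 16]  (≈ [1.0000, 16.0000])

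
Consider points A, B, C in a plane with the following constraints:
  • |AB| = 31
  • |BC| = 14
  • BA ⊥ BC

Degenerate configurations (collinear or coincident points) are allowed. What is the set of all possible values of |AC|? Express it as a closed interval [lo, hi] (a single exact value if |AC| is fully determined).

|AC| = √(1157)  (≈ 34.0147)

|AB| ∈ {31}
|BC| ∈ {14}
|AC| ∈ {√(1157)}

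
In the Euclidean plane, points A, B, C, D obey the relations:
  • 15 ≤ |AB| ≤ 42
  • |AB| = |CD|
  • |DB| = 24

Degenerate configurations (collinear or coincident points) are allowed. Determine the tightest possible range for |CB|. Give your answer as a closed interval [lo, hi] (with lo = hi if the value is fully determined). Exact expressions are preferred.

|CB| ∈ [0, 66]  (≈ [0.0000, 66.0000])

|AB| ∈ [15, 42]
|BD| ∈ {24}
|CD| ∈ [15, 42]
|AD| ∈ [0, 66]
|BC| ∈ [0, 66]
|AC| ∈ [0, 108]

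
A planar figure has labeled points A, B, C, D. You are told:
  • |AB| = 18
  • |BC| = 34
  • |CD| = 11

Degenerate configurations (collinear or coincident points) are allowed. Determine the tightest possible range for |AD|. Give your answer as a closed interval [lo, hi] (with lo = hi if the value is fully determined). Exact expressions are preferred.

|AD| ∈ [5, 63]  (≈ [5.0000, 63.0000])

|AB| ∈ {18}
|BC| ∈ {34}
|CD| ∈ {11}
|AC| ∈ [16, 52]
|BD| ∈ [23, 45]
|AD| ∈ [5, 63]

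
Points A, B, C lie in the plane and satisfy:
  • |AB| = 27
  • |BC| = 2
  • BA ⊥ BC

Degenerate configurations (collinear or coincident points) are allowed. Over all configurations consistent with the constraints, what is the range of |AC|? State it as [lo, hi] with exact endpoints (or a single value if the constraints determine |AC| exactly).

|AC| = √(733)  (≈ 27.0740)

|AB| ∈ {27}
|BC| ∈ {2}
|AC| ∈ {√(733)}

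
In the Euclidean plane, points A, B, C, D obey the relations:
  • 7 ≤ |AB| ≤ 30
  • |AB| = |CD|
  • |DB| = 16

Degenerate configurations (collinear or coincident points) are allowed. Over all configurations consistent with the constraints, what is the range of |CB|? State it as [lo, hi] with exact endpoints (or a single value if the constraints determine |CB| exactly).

|AB| ∈ [7, 30]
|BD| ∈ {16}
|CD| ∈ [7, 30]
|AD| ∈ [0, 46]
|BC| ∈ [0, 46]
|AC| ∈ [0, 76]

|CB| ∈ [0, 46]  (≈ [0.0000, 46.0000])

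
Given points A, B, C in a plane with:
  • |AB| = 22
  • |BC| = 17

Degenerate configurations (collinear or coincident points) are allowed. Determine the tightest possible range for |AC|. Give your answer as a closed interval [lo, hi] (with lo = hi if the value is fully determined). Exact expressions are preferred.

|AC| ∈ [5, 39]  (≈ [5.0000, 39.0000])

|AB| ∈ {22}
|BC| ∈ {17}
|AC| ∈ [5, 39]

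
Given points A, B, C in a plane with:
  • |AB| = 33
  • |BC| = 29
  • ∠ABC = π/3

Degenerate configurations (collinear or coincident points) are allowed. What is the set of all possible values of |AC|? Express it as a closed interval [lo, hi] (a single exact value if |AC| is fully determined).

|AB| ∈ {33}
|BC| ∈ {29}
|AC| ∈ {√(973)}

|AC| = √(973)  (≈ 31.1929)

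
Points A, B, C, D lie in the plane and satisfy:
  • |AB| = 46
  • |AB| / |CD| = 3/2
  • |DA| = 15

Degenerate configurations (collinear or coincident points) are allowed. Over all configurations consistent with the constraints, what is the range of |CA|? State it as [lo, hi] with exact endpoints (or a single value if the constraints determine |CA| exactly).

|AB| ∈ {46}
|AD| ∈ {15}
|CD| ∈ {92/3}
|BD| ∈ [31, 61]
|AC| ∈ [47/3, 137/3]
|BC| ∈ [1/3, 275/3]

|CA| ∈ [47/3, 137/3]  (≈ [15.6667, 45.6667])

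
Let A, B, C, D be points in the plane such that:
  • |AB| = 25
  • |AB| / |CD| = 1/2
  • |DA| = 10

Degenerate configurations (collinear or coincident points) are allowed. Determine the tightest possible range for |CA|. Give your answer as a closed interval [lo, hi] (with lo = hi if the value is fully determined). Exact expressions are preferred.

|AB| ∈ {25}
|AD| ∈ {10}
|CD| ∈ {50}
|BD| ∈ [15, 35]
|AC| ∈ [40, 60]
|BC| ∈ [15, 85]

|CA| ∈ [40, 60]  (≈ [40.0000, 60.0000])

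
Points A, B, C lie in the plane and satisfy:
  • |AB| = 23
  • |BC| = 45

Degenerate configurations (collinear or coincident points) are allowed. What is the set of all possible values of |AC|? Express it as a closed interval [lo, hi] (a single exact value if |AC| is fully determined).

|AB| ∈ {23}
|BC| ∈ {45}
|AC| ∈ [22, 68]

|AC| ∈ [22, 68]  (≈ [22.0000, 68.0000])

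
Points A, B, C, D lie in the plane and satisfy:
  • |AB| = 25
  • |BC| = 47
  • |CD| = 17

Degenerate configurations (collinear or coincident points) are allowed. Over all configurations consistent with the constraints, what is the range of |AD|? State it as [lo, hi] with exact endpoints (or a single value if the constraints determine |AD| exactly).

|AB| ∈ {25}
|BC| ∈ {47}
|CD| ∈ {17}
|AC| ∈ [22, 72]
|BD| ∈ [30, 64]
|AD| ∈ [5, 89]

|AD| ∈ [5, 89]  (≈ [5.0000, 89.0000])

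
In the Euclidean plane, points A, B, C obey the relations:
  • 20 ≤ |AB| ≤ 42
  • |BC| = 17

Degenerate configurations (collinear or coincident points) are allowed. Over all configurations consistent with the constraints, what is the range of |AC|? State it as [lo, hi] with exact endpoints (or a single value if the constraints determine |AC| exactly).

|AB| ∈ [20, 42]
|BC| ∈ {17}
|AC| ∈ [3, 59]

|AC| ∈ [3, 59]  (≈ [3.0000, 59.0000])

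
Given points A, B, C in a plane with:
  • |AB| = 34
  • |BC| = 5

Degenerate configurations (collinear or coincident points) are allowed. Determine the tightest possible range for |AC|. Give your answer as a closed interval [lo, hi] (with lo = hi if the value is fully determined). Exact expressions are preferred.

|AB| ∈ {34}
|BC| ∈ {5}
|AC| ∈ [29, 39]

|AC| ∈ [29, 39]  (≈ [29.0000, 39.0000])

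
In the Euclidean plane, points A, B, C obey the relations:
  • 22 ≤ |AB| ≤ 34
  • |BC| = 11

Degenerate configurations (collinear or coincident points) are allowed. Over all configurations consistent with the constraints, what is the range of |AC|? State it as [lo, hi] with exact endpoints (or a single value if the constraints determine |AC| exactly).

|AC| ∈ [11, 45]  (≈ [11.0000, 45.0000])

|AB| ∈ [22, 34]
|BC| ∈ {11}
|AC| ∈ [11, 45]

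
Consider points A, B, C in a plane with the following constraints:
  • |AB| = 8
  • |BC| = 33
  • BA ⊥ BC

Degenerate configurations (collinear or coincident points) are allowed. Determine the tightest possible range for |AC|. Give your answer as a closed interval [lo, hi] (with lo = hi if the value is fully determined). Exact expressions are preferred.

|AC| = √(1153)  (≈ 33.9559)

|AB| ∈ {8}
|BC| ∈ {33}
|AC| ∈ {√(1153)}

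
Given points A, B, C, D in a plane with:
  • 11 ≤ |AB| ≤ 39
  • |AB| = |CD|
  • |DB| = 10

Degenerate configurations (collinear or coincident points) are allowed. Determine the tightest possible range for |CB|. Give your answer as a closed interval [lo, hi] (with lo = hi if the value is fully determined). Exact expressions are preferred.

|CB| ∈ [1, 49]  (≈ [1.0000, 49.0000])

|AB| ∈ [11, 39]
|BD| ∈ {10}
|CD| ∈ [11, 39]
|AD| ∈ [1, 49]
|BC| ∈ [1, 49]
|AC| ∈ [0, 88]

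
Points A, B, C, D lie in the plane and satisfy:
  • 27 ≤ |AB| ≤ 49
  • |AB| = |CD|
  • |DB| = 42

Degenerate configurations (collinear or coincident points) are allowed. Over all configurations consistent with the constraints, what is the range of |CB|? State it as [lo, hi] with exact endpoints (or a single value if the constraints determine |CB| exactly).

|CB| ∈ [0, 91]  (≈ [0.0000, 91.0000])

|AB| ∈ [27, 49]
|BD| ∈ {42}
|CD| ∈ [27, 49]
|AD| ∈ [0, 91]
|BC| ∈ [0, 91]
|AC| ∈ [0, 140]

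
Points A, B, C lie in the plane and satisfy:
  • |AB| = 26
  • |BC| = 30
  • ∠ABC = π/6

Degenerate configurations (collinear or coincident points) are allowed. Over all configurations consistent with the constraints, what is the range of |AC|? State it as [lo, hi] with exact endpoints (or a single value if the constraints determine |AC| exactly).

|AB| ∈ {26}
|BC| ∈ {30}
|AC| ∈ {2·√(394 - 195·√(3))}

|AC| = 2·√(394 - 195·√(3))  (≈ 15.0000)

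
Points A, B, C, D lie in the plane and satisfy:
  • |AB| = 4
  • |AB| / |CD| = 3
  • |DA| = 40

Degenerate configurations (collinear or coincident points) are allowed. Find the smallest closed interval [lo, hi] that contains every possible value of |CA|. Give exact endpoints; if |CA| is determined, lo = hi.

|AB| ∈ {4}
|AD| ∈ {40}
|CD| ∈ {4/3}
|BD| ∈ [36, 44]
|AC| ∈ [116/3, 124/3]
|BC| ∈ [104/3, 136/3]

|CA| ∈ [116/3, 124/3]  (≈ [38.6667, 41.3333])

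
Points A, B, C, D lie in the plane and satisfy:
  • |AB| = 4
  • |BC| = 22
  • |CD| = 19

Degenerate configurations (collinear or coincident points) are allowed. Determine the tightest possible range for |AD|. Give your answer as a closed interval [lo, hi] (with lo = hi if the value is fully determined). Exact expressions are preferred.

|AB| ∈ {4}
|BC| ∈ {22}
|CD| ∈ {19}
|AC| ∈ [18, 26]
|BD| ∈ [3, 41]
|AD| ∈ [0, 45]

|AD| ∈ [0, 45]  (≈ [0.0000, 45.0000])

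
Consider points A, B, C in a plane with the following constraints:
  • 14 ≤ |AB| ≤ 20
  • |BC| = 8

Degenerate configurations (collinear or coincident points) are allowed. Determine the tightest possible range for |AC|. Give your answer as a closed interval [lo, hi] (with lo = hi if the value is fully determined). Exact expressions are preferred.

|AB| ∈ [14, 20]
|BC| ∈ {8}
|AC| ∈ [6, 28]

|AC| ∈ [6, 28]  (≈ [6.0000, 28.0000])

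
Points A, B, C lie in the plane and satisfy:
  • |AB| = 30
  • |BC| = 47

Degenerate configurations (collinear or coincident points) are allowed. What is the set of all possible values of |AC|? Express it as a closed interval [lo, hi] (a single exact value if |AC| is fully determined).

|AB| ∈ {30}
|BC| ∈ {47}
|AC| ∈ [17, 77]

|AC| ∈ [17, 77]  (≈ [17.0000, 77.0000])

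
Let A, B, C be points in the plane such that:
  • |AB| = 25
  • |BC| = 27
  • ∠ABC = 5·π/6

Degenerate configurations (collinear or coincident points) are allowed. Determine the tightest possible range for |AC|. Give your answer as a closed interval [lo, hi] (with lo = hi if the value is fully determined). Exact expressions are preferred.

|AB| ∈ {25}
|BC| ∈ {27}
|AC| ∈ {√(675·√(3) + 1354)}

|AC| = √(675·√(3) + 1354)  (≈ 50.2308)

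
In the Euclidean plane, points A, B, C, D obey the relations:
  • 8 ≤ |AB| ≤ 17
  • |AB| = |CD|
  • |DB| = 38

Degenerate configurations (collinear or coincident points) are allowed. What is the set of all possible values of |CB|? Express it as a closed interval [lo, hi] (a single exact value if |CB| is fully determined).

|CB| ∈ [21, 55]  (≈ [21.0000, 55.0000])

|AB| ∈ [8, 17]
|BD| ∈ {38}
|CD| ∈ [8, 17]
|AD| ∈ [21, 55]
|BC| ∈ [21, 55]
|AC| ∈ [4, 72]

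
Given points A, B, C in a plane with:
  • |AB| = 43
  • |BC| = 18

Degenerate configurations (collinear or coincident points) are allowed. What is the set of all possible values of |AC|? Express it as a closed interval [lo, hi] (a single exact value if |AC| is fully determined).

|AB| ∈ {43}
|BC| ∈ {18}
|AC| ∈ [25, 61]

|AC| ∈ [25, 61]  (≈ [25.0000, 61.0000])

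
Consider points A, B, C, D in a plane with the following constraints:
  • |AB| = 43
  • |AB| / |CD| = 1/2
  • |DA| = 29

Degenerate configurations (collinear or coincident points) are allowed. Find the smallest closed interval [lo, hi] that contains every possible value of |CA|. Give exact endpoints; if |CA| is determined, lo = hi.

|AB| ∈ {43}
|AD| ∈ {29}
|CD| ∈ {86}
|BD| ∈ [14, 72]
|AC| ∈ [57, 115]
|BC| ∈ [14, 158]

|CA| ∈ [57, 115]  (≈ [57.0000, 115.0000])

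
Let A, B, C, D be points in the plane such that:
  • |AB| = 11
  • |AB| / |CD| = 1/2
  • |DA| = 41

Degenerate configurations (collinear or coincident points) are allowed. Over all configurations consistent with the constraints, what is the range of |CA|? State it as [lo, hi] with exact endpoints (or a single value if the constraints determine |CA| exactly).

|AB| ∈ {11}
|AD| ∈ {41}
|CD| ∈ {22}
|BD| ∈ [30, 52]
|AC| ∈ [19, 63]
|BC| ∈ [8, 74]

|CA| ∈ [19, 63]  (≈ [19.0000, 63.0000])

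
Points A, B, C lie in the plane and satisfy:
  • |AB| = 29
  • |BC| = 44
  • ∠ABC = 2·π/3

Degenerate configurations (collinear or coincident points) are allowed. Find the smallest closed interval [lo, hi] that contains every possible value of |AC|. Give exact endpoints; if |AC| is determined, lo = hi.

|AB| ∈ {29}
|BC| ∈ {44}
|AC| ∈ {√(4053)}

|AC| = √(4053)  (≈ 63.6632)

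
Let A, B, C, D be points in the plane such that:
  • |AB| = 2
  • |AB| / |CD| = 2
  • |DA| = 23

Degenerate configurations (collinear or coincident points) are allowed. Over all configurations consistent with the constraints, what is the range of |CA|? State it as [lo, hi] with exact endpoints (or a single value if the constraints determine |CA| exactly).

|AB| ∈ {2}
|AD| ∈ {23}
|CD| ∈ {1}
|BD| ∈ [21, 25]
|AC| ∈ [22, 24]
|BC| ∈ [20, 26]

|CA| ∈ [22, 24]  (≈ [22.0000, 24.0000])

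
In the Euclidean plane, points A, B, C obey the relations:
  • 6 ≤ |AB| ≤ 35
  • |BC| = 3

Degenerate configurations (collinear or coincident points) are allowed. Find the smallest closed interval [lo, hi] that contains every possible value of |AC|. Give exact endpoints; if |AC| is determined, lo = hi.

|AC| ∈ [3, 38]  (≈ [3.0000, 38.0000])

|AB| ∈ [6, 35]
|BC| ∈ {3}
|AC| ∈ [3, 38]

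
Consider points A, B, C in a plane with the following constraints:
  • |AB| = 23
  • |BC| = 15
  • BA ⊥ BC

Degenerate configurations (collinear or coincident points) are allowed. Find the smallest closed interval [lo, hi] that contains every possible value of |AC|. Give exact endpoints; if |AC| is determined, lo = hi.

|AB| ∈ {23}
|BC| ∈ {15}
|AC| ∈ {√(754)}

|AC| = √(754)  (≈ 27.4591)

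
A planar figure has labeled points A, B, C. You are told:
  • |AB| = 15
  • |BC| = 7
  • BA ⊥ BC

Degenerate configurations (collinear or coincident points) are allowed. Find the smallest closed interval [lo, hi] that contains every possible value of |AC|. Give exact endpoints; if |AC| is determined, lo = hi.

|AC| = √(274)  (≈ 16.5529)

|AB| ∈ {15}
|BC| ∈ {7}
|AC| ∈ {√(274)}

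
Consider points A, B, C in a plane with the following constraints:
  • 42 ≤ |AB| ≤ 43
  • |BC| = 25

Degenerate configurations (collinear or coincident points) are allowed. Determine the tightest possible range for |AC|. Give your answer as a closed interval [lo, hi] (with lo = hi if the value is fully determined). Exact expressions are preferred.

|AB| ∈ [42, 43]
|BC| ∈ {25}
|AC| ∈ [17, 68]

|AC| ∈ [17, 68]  (≈ [17.0000, 68.0000])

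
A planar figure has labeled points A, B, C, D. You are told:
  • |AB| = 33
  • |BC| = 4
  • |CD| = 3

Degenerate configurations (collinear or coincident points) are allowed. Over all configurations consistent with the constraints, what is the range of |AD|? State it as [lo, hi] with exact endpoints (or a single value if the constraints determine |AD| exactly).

|AD| ∈ [26, 40]  (≈ [26.0000, 40.0000])

|AB| ∈ {33}
|BC| ∈ {4}
|CD| ∈ {3}
|AC| ∈ [29, 37]
|BD| ∈ [1, 7]
|AD| ∈ [26, 40]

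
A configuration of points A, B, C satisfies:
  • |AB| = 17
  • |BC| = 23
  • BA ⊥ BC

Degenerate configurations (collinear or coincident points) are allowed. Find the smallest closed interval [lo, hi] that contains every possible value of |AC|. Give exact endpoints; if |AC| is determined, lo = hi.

|AC| = √(818)  (≈ 28.6007)

|AB| ∈ {17}
|BC| ∈ {23}
|AC| ∈ {√(818)}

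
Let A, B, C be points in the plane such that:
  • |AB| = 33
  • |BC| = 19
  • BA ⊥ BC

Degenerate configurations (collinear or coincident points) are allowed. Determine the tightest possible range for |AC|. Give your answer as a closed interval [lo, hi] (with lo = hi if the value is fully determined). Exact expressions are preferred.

|AC| = 5·√(58)  (≈ 38.0789)

|AB| ∈ {33}
|BC| ∈ {19}
|AC| ∈ {5·√(58)}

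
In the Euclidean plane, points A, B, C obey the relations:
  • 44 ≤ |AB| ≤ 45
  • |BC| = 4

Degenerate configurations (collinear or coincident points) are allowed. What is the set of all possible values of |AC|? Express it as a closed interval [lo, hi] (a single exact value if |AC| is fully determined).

|AB| ∈ [44, 45]
|BC| ∈ {4}
|AC| ∈ [40, 49]

|AC| ∈ [40, 49]  (≈ [40.0000, 49.0000])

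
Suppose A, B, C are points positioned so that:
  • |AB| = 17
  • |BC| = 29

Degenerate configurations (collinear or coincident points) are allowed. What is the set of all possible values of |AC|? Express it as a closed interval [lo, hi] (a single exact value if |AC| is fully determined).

|AB| ∈ {17}
|BC| ∈ {29}
|AC| ∈ [12, 46]

|AC| ∈ [12, 46]  (≈ [12.0000, 46.0000])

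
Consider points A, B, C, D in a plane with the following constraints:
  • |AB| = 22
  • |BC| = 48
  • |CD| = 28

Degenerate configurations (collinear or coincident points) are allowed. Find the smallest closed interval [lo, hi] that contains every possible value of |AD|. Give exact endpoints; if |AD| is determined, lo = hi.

|AD| ∈ [0, 98]  (≈ [0.0000, 98.0000])

|AB| ∈ {22}
|BC| ∈ {48}
|CD| ∈ {28}
|AC| ∈ [26, 70]
|BD| ∈ [20, 76]
|AD| ∈ [0, 98]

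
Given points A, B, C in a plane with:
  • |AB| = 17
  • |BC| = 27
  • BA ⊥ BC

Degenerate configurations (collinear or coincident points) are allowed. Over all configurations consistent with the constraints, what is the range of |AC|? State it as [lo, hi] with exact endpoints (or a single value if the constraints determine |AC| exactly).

|AB| ∈ {17}
|BC| ∈ {27}
|AC| ∈ {√(1018)}

|AC| = √(1018)  (≈ 31.9061)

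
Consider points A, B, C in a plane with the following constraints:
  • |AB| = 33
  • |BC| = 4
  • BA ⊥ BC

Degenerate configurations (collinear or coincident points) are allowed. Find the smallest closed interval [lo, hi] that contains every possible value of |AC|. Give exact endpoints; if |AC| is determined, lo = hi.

|AB| ∈ {33}
|BC| ∈ {4}
|AC| ∈ {√(1105)}

|AC| = √(1105)  (≈ 33.2415)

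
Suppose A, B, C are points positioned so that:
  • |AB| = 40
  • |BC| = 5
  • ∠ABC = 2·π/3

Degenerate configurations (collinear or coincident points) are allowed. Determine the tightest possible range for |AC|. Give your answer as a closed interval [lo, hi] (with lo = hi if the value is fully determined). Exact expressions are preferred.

|AC| = 5·√(73)  (≈ 42.7200)

|AB| ∈ {40}
|BC| ∈ {5}
|AC| ∈ {5·√(73)}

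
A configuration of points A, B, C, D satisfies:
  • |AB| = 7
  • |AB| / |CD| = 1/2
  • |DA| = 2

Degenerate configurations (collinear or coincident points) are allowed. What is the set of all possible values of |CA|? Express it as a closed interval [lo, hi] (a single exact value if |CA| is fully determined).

|AB| ∈ {7}
|AD| ∈ {2}
|CD| ∈ {14}
|BD| ∈ [5, 9]
|AC| ∈ [12, 16]
|BC| ∈ [5, 23]

|CA| ∈ [12, 16]  (≈ [12.0000, 16.0000])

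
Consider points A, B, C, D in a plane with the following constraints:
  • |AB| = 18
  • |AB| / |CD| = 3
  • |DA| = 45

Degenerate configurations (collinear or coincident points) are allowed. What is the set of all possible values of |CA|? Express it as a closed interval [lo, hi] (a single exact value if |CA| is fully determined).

|CA| ∈ [39, 51]  (≈ [39.0000, 51.0000])

|AB| ∈ {18}
|AD| ∈ {45}
|CD| ∈ {6}
|BD| ∈ [27, 63]
|AC| ∈ [39, 51]
|BC| ∈ [21, 69]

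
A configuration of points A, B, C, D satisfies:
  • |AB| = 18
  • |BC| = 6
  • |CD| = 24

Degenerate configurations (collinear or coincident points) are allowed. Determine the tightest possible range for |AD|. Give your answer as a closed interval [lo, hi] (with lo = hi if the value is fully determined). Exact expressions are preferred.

|AD| ∈ [0, 48]  (≈ [0.0000, 48.0000])

|AB| ∈ {18}
|BC| ∈ {6}
|CD| ∈ {24}
|AC| ∈ [12, 24]
|BD| ∈ [18, 30]
|AD| ∈ [0, 48]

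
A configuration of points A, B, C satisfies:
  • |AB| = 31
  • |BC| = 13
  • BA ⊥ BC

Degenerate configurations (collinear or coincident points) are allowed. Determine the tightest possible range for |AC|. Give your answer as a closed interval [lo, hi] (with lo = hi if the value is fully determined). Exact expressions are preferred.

|AB| ∈ {31}
|BC| ∈ {13}
|AC| ∈ {√(1130)}

|AC| = √(1130)  (≈ 33.6155)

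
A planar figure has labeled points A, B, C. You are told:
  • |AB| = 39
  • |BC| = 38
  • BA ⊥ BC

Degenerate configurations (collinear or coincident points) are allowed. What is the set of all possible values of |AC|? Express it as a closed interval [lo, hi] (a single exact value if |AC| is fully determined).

|AC| = √(2965)  (≈ 54.4518)

|AB| ∈ {39}
|BC| ∈ {38}
|AC| ∈ {√(2965)}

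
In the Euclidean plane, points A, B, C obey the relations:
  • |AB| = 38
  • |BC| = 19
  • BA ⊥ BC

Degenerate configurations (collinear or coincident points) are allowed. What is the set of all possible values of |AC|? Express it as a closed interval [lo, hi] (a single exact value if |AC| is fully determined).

|AB| ∈ {38}
|BC| ∈ {19}
|AC| ∈ {19·√(5)}

|AC| = 19·√(5)  (≈ 42.4853)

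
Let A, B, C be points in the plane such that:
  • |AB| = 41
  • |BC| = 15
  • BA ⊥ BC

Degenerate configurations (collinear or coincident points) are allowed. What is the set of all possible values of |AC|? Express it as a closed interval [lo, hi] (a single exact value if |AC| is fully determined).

|AC| = √(1906)  (≈ 43.6578)

|AB| ∈ {41}
|BC| ∈ {15}
|AC| ∈ {√(1906)}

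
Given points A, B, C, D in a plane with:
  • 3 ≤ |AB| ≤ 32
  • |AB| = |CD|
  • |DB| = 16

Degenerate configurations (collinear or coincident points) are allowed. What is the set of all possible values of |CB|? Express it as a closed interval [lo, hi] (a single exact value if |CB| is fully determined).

|AB| ∈ [3, 32]
|BD| ∈ {16}
|CD| ∈ [3, 32]
|AD| ∈ [0, 48]
|BC| ∈ [0, 48]
|AC| ∈ [0, 80]

|CB| ∈ [0, 48]  (≈ [0.0000, 48.0000])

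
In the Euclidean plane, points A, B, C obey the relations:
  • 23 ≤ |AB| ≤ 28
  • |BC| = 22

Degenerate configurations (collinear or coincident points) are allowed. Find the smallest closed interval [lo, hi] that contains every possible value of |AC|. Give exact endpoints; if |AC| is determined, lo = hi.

|AC| ∈ [1, 50]  (≈ [1.0000, 50.0000])

|AB| ∈ [23, 28]
|BC| ∈ {22}
|AC| ∈ [1, 50]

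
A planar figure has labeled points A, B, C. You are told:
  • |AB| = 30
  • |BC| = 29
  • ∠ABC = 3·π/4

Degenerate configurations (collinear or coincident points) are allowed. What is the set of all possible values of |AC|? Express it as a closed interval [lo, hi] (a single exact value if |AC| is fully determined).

|AB| ∈ {30}
|BC| ∈ {29}
|AC| ∈ {√(870·√(2) + 1741)}

|AC| = √(870·√(2) + 1741)  (≈ 54.5102)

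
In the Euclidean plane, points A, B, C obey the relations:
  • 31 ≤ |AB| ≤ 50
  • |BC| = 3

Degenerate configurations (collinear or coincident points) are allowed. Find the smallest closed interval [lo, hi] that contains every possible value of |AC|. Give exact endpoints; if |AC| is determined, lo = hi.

|AC| ∈ [28, 53]  (≈ [28.0000, 53.0000])

|AB| ∈ [31, 50]
|BC| ∈ {3}
|AC| ∈ [28, 53]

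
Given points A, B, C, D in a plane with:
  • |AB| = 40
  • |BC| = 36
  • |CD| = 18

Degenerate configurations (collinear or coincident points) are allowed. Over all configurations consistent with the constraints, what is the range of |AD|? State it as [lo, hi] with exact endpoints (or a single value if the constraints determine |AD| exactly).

|AD| ∈ [0, 94]  (≈ [0.0000, 94.0000])

|AB| ∈ {40}
|BC| ∈ {36}
|CD| ∈ {18}
|AC| ∈ [4, 76]
|BD| ∈ [18, 54]
|AD| ∈ [0, 94]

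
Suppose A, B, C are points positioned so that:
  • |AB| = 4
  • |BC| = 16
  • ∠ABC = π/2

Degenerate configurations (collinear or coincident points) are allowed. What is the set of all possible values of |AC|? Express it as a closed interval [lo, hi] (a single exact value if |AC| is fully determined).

|AC| = 4·√(17)  (≈ 16.4924)

|AB| ∈ {4}
|BC| ∈ {16}
|AC| ∈ {4·√(17)}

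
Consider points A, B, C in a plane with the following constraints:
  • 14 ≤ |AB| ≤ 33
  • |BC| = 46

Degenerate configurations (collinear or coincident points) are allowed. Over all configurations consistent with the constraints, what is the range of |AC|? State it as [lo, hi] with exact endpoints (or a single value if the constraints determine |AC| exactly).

|AB| ∈ [14, 33]
|BC| ∈ {46}
|AC| ∈ [13, 79]

|AC| ∈ [13, 79]  (≈ [13.0000, 79.0000])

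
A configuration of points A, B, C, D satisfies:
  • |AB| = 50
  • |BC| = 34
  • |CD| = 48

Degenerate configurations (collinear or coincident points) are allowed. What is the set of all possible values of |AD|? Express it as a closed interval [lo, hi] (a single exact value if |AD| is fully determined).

|AD| ∈ [0, 132]  (≈ [0.0000, 132.0000])

|AB| ∈ {50}
|BC| ∈ {34}
|CD| ∈ {48}
|AC| ∈ [16, 84]
|BD| ∈ [14, 82]
|AD| ∈ [0, 132]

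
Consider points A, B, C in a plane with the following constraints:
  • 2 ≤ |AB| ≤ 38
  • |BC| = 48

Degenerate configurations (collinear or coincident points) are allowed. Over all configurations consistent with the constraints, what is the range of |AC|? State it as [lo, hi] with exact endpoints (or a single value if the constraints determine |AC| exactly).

|AB| ∈ [2, 38]
|BC| ∈ {48}
|AC| ∈ [10, 86]

|AC| ∈ [10, 86]  (≈ [10.0000, 86.0000])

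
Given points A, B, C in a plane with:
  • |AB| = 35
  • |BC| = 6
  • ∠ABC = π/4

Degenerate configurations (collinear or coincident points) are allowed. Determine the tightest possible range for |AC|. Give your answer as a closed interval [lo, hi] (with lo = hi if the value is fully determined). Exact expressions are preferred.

|AC| = √(1261 - 210·√(2))  (≈ 31.0486)

|AB| ∈ {35}
|BC| ∈ {6}
|AC| ∈ {√(1261 - 210·√(2))}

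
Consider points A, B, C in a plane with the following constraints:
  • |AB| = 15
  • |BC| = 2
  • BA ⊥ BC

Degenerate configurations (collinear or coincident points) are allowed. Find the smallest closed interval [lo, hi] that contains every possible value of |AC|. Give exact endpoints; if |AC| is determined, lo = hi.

|AC| = √(229)  (≈ 15.1327)

|AB| ∈ {15}
|BC| ∈ {2}
|AC| ∈ {√(229)}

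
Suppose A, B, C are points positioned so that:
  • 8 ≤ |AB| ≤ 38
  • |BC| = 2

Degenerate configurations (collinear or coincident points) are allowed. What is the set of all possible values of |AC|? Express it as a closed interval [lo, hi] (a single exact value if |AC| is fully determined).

|AC| ∈ [6, 40]  (≈ [6.0000, 40.0000])

|AB| ∈ [8, 38]
|BC| ∈ {2}
|AC| ∈ [6, 40]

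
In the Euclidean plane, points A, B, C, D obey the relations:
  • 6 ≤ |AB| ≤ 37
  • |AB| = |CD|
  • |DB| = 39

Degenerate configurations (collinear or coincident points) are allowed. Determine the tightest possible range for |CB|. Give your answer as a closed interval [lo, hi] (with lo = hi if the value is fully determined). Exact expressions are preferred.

|AB| ∈ [6, 37]
|BD| ∈ {39}
|CD| ∈ [6, 37]
|AD| ∈ [2, 76]
|BC| ∈ [2, 76]
|AC| ∈ [0, 113]

|CB| ∈ [2, 76]  (≈ [2.0000, 76.0000])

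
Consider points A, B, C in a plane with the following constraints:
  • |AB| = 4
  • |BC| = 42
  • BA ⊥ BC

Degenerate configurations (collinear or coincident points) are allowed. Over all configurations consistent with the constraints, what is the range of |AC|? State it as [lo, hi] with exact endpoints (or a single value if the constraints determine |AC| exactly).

|AB| ∈ {4}
|BC| ∈ {42}
|AC| ∈ {2·√(445)}

|AC| = 2·√(445)  (≈ 42.1900)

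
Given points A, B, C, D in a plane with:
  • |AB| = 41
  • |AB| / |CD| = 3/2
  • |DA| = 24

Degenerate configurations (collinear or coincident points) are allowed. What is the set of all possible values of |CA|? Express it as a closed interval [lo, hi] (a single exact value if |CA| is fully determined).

|AB| ∈ {41}
|AD| ∈ {24}
|CD| ∈ {82/3}
|BD| ∈ [17, 65]
|AC| ∈ [10/3, 154/3]
|BC| ∈ [0, 277/3]

|CA| ∈ [10/3, 154/3]  (≈ [3.3333, 51.3333])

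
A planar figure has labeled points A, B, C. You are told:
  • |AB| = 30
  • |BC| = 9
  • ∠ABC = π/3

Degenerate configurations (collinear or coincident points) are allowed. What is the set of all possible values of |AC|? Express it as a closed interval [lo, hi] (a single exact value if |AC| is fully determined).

|AC| = 3·√(79)  (≈ 26.6646)

|AB| ∈ {30}
|BC| ∈ {9}
|AC| ∈ {3·√(79)}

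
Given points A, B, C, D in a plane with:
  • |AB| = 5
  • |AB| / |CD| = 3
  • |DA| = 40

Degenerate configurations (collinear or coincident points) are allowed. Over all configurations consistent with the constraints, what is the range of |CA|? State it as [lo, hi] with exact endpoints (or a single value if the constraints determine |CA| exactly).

|AB| ∈ {5}
|AD| ∈ {40}
|CD| ∈ {5/3}
|BD| ∈ [35, 45]
|AC| ∈ [115/3, 125/3]
|BC| ∈ [100/3, 140/3]

|CA| ∈ [115/3, 125/3]  (≈ [38.3333, 41.6667])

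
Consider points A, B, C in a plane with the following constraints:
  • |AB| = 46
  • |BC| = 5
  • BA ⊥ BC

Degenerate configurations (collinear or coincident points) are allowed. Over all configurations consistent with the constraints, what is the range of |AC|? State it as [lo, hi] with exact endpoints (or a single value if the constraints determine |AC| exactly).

|AC| = √(2141)  (≈ 46.2709)

|AB| ∈ {46}
|BC| ∈ {5}
|AC| ∈ {√(2141)}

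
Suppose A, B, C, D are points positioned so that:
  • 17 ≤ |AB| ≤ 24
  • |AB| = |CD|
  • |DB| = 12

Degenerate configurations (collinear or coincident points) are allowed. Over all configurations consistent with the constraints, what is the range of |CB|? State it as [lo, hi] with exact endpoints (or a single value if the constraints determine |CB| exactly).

|AB| ∈ [17, 24]
|BD| ∈ {12}
|CD| ∈ [17, 24]
|AD| ∈ [5, 36]
|BC| ∈ [5, 36]
|AC| ∈ [0, 60]

|CB| ∈ [5, 36]  (≈ [5.0000, 36.0000])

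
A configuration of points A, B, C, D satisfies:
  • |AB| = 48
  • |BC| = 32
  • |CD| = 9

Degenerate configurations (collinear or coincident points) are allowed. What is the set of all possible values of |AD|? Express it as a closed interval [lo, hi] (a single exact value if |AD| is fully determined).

|AD| ∈ [7, 89]  (≈ [7.0000, 89.0000])

|AB| ∈ {48}
|BC| ∈ {32}
|CD| ∈ {9}
|AC| ∈ [16, 80]
|BD| ∈ [23, 41]
|AD| ∈ [7, 89]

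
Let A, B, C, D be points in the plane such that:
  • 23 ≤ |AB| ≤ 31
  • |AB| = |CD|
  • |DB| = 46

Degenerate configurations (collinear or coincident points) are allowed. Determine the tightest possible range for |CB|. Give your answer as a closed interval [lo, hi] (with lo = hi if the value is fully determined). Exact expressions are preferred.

|CB| ∈ [15, 77]  (≈ [15.0000, 77.0000])

|AB| ∈ [23, 31]
|BD| ∈ {46}
|CD| ∈ [23, 31]
|AD| ∈ [15, 77]
|BC| ∈ [15, 77]
|AC| ∈ [0, 108]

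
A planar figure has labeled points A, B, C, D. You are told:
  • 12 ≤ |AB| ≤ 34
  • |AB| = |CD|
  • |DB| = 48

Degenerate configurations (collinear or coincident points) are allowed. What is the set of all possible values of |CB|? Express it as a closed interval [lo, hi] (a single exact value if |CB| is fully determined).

|AB| ∈ [12, 34]
|BD| ∈ {48}
|CD| ∈ [12, 34]
|AD| ∈ [14, 82]
|BC| ∈ [14, 82]
|AC| ∈ [0, 116]

|CB| ∈ [14, 82]  (≈ [14.0000, 82.0000])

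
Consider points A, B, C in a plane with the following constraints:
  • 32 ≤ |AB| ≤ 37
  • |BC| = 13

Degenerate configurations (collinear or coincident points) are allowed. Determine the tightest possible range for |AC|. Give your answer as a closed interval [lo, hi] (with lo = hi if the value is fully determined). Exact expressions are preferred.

|AB| ∈ [32, 37]
|BC| ∈ {13}
|AC| ∈ [19, 50]

|AC| ∈ [19, 50]  (≈ [19.0000, 50.0000])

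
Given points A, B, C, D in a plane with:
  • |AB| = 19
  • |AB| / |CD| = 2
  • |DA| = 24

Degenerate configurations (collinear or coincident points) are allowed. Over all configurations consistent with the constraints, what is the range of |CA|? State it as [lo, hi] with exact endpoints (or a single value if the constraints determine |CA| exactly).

|AB| ∈ {19}
|AD| ∈ {24}
|CD| ∈ {19/2}
|BD| ∈ [5, 43]
|AC| ∈ [29/2, 67/2]
|BC| ∈ [0, 105/2]

|CA| ∈ [29/2, 67/2]  (≈ [14.5000, 33.5000])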